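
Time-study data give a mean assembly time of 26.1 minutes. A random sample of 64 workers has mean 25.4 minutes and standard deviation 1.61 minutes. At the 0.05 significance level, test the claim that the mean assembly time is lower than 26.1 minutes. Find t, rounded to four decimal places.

-3.4783

H0: μ = 26.1; H1: μ < 26.1 (one-sample t-test, left-tailed).
t = (x̄ − μ₀)/(s/√n) = (25.4 − 26.1)/(1.61/√64) = -3.4783
df = n − 1 = 63
p-value = P(T ≤ -3.4783) ≈ 0.000
Since p ≈ 0.000 < α = 0.05, reject H0; the evidence is statistically significant.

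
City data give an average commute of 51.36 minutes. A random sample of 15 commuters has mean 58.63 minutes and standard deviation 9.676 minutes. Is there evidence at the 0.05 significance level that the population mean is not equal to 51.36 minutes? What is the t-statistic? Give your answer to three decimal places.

2.910

H0: μ = 51.36; H1: μ ≠ 51.36 (one-sample t-test, two-sided).
t = (x̄ − μ₀)/(s/√n) = (58.63 − 51.36)/(9.676/√15) = 2.910
df = n − 1 = 14
Two-sided p-value ≈ 0.0114
Since p ≈ 0.0114 < α = 0.05, reject H0; the evidence is statistically significant.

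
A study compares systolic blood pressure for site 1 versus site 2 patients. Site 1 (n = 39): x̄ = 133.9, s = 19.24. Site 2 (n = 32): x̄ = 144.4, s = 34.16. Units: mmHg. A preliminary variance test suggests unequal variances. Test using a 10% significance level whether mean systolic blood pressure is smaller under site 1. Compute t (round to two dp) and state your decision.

t = -1.55; reject H0

Let group 1 = site 1, group 2 = site 2. H0: μ_1 = μ_2; H1: μ_1 < μ_2 (Welch's two-sample t-test, left-tailed).
t = (x̄_1 − x̄_2)/√(s_1²/n_1 + s_2²/n_2) = (133.9 − 144.4)/√(19.24²/39 + 34.16²/32) = -1.55
Welch–Satterthwaite df ≈ 46.66
p-value = P(T ≤ -1.55) ≈ 0.064
Since p ≈ 0.064 < α = 0.1, reject H0; the data support H1.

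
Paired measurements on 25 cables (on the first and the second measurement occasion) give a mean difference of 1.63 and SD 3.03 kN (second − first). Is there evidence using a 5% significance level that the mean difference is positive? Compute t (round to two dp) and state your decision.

t = 2.69; reject H0

H0: μ_d = 0; H1: μ_d > 0 (paired t-test on the differences, right-tailed).
t = d̄/(s_d/√n) = 1.63/(3.03/√25) = 2.69
df = n − 1 = 24
p-value = P(T ≥ 2.69) ≈ 0.0064
Since p ≈ 0.0064 < α = 0.05, reject H0; the data support H1.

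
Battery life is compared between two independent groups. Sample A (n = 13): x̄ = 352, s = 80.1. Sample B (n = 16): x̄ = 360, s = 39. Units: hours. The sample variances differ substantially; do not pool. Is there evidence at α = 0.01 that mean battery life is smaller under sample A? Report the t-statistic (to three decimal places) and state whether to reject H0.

Let group 1 = sample A, group 2 = sample B. H0: μ_1 = μ_2; H1: μ_1 < μ_2 (Welch's two-sample t-test, left-tailed).
t = (x̄_1 − x̄_2)/√(s_1²/n_1 + s_2²/n_2) = (352 − 360)/√(80.1²/13 + 39²/16) = -0.330
Welch–Satterthwaite df ≈ 16.58
p-value = P(T ≤ -0.330) ≈ 0.373
Since p ≈ 0.373 > α = 0.01, fail to reject H0; the evidence is not statistically significant.

t = -0.330; fail to reject H0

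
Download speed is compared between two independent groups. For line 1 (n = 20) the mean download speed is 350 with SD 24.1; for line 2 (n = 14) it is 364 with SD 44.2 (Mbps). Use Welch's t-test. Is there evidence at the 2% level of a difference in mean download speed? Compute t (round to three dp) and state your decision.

t = -1.078; fail to reject H0

Let group 1 = line 1, group 2 = line 2. H0: μ_1 = μ_2; H1: μ_1 ≠ μ_2 (Welch's two-sample t-test, two-sided).
t = (x̄_1 − x̄_2)/√(s_1²/n_1 + s_2²/n_2) = (350 − 364)/√(24.1²/20 + 44.2²/14) = -1.078
Welch–Satterthwaite df ≈ 18.43
Two-sided p-value ≈ 0.2948
Since p ≈ 0.2948 > α = 0.02, fail to reject H0; the data do not provide sufficient evidence against H0.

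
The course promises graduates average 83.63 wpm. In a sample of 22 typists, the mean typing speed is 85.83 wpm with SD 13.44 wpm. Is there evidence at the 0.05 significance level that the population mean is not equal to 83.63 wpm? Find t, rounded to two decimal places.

H0: μ = 83.63; H1: μ ≠ 83.63 (one-sample t-test, two-sided).
t = (x̄ − μ₀)/(s/√n) = (85.83 − 83.63)/(13.44/√22) = 0.77
df = n − 1 = 21
Two-sided p-value ≈ 0.4512
Since p ≈ 0.4512 > α = 0.05, fail to reject H0; the data do not provide sufficient evidence against H0.

0.77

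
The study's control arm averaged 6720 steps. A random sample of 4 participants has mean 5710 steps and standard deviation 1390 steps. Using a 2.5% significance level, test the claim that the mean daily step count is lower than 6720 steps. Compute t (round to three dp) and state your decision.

H0: μ = 6720; H1: μ < 6720 (one-sample t-test, left-tailed).
t = (x̄ − μ₀)/(s/√n) = (5710 − 6720)/(1390/√4) = -1.453
df = n − 1 = 3
p-value = P(T ≤ -1.453) ≈ 0.121
Since p ≈ 0.121 > α = 0.025, fail to reject H0; the data do not provide sufficient evidence against H0.

t = -1.453; fail to reject H0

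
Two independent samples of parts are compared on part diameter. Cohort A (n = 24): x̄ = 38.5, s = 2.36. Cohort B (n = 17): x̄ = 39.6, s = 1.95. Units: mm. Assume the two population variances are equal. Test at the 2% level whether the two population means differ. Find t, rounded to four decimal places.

-1.5765

Let group 1 = cohort A, group 2 = cohort B. H0: μ_1 = μ_2; H1: μ_1 ≠ μ_2 (two-sample pooled-variance t-test, two-sided).
s_p² = [(24−1)·2.36² + (17−1)·1.95²]/(24+17−2) = 4.84464
t = (38.5 − 39.6)/√[4.84464·(1/24 + 1/17)] = -1.5765
df = n₁ + n₂ − 2 = 39
Two-sided p-value ≈ 0.1230
Since p ≈ 0.1230 > α = 0.02, fail to reject H0; the data do not provide sufficient evidence against H0.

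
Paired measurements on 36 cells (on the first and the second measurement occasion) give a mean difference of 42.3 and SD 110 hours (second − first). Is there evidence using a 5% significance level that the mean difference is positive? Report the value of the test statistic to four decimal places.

H0: μ_d = 0; H1: μ_d > 0 (paired t-test on the differences, right-tailed).
t = d̄/(s_d/√n) = 42.3/(110/√36) = 2.3073
df = n − 1 = 35
p-value = P(T ≥ 2.3073) ≈ 0.0135
Since p ≈ 0.0135 < α = 0.05, reject H0; the evidence is statistically significant.

2.3073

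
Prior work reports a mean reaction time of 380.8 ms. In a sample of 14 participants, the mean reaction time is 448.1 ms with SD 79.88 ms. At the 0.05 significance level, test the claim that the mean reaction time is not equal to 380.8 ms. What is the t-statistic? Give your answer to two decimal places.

H0: μ = 380.8; H1: μ ≠ 380.8 (one-sample t-test, two-sided).
t = (x̄ − μ₀)/(s/√n) = (448.1 − 380.8)/(79.88/√14) = 3.15
df = n − 1 = 13
Two-sided p-value ≈ 0.0076
Since p ≈ 0.0076 < α = 0.05, reject H0; the evidence is statistically significant.

3.15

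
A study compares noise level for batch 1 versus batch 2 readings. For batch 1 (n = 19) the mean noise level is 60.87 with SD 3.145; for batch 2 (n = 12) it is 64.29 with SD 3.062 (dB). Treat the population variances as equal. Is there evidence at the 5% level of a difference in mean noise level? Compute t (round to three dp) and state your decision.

t = -2.979; reject H0

Let group 1 = batch 1, group 2 = batch 2. H0: μ_1 = μ_2; H1: μ_1 ≠ μ_2 (two-sample pooled-variance t-test, two-sided).
s_p² = [(19−1)·3.145² + (12−1)·3.062²]/(19+12−2) = 9.69561
t = (60.87 − 64.29)/√[9.69561·(1/19 + 1/12)] = -2.979
df = n₁ + n₂ − 2 = 29
Two-sided p-value ≈ 0.006
Since p ≈ 0.006 < α = 0.05, reject H0; the evidence is statistically significant.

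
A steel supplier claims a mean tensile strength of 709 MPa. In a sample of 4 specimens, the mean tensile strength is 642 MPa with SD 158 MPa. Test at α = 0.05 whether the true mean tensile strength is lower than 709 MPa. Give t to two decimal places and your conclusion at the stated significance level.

H0: μ = 709; H1: μ < 709 (one-sample t-test, left-tailed).
t = (x̄ − μ₀)/(s/√n) = (642 − 709)/(158/√4) = -0.85
df = n − 1 = 3
p-value = P(T ≤ -0.85) ≈ 0.2293
Since p ≈ 0.2293 > α = 0.05, fail to reject H0; the evidence is not statistically significant.

t = -0.85; fail to reject H0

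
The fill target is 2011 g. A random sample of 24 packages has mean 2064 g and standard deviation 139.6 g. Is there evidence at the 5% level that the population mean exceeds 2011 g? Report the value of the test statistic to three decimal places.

1.860

H0: μ = 2011; H1: μ > 2011 (one-sample t-test, right-tailed).
t = (x̄ − μ₀)/(s/√n) = (2064 − 2011)/(139.6/√24) = 1.860
df = n − 1 = 23
p-value = P(T ≥ 1.860) ≈ 0.0379
Since p ≈ 0.0379 < α = 0.05, reject H0; the data support H1.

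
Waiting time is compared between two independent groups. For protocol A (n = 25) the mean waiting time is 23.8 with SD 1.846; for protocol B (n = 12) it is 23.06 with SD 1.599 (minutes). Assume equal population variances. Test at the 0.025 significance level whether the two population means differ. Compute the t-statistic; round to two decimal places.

1.19

Let group 1 = protocol A, group 2 = protocol B. H0: μ_1 = μ_2; H1: μ_1 ≠ μ_2 (two-sample pooled-variance t-test, two-sided).
s_p² = [(25−1)·1.846² + (12−1)·1.599²]/(25+12−2) = 3.14029
t = (23.8 − 23.06)/√[3.14029·(1/25 + 1/12)] = 1.19
df = n₁ + n₂ − 2 = 35
Two-sided p-value ≈ 0.242
Since p ≈ 0.242 > α = 0.025, fail to reject H0; the data do not provide sufficient evidence against H0.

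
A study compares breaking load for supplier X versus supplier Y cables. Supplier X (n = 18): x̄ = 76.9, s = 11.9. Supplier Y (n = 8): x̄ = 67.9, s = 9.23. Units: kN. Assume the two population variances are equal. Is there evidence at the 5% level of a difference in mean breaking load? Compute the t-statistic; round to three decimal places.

Let group 1 = supplier X, group 2 = supplier Y. H0: μ_1 = μ_2; H1: μ_1 ≠ μ_2 (two-sample pooled-variance t-test, two-sided).
s_p² = [(18−1)·11.9² + (8−1)·9.23²]/(18+8−2) = 125.155
t = (76.9 − 67.9)/√[125.155·(1/18 + 1/8)] = 1.893
df = n₁ + n₂ − 2 = 24
Two-sided p-value ≈ 0.070
Since p ≈ 0.070 > α = 0.05, fail to reject H0; the data do not provide sufficient evidence against H0.

1.893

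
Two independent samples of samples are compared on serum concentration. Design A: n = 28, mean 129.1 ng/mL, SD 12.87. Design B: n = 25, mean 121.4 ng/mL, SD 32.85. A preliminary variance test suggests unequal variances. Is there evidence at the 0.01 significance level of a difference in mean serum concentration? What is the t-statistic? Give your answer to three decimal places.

Let group 1 = design A, group 2 = design B. H0: μ_1 = μ_2; H1: μ_1 ≠ μ_2 (Welch's two-sample t-test, two-sided).
t = (x̄_1 − x̄_2)/√(s_1²/n_1 + s_2²/n_2) = (129.1 − 121.4)/√(12.87²/28 + 32.85²/25) = 1.099
Welch–Satterthwaite df ≈ 30.52
Two-sided p-value ≈ 0.280
Since p ≈ 0.280 > α = 0.01, fail to reject H0; the data do not provide sufficient evidence against H0.

1.099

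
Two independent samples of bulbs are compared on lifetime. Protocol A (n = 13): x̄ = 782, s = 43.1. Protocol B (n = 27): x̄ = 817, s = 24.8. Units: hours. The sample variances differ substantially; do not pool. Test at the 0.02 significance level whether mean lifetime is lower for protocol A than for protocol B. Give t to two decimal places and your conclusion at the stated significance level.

t = -2.72; reject H0

Let group 1 = protocol A, group 2 = protocol B. H0: μ_1 = μ_2; H1: μ_1 < μ_2 (Welch's two-sample t-test, left-tailed).
t = (x̄_1 − x̄_2)/√(s_1²/n_1 + s_2²/n_2) = (782 − 817)/√(43.1²/13 + 24.8²/27) = -2.72
Welch–Satterthwaite df ≈ 15.94
p-value = P(T ≤ -2.72) ≈ 0.008
Since p ≈ 0.008 < α = 0.02, reject H0; the data support H1.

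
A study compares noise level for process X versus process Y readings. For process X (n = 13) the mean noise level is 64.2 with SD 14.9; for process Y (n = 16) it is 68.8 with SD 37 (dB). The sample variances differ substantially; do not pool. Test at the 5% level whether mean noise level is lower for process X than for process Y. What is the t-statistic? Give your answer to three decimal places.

-0.454

Let group 1 = process X, group 2 = process Y. H0: μ_1 = μ_2; H1: μ_1 < μ_2 (Welch's two-sample t-test, left-tailed).
t = (x̄_1 − x̄_2)/√(s_1²/n_1 + s_2²/n_2) = (64.2 − 68.8)/√(14.9²/13 + 37²/16) = -0.454
Welch–Satterthwaite df ≈ 20.56
p-value = P(T ≤ -0.454) ≈ 0.327
Since p ≈ 0.327 > α = 0.05, fail to reject H0; the evidence is not statistically significant.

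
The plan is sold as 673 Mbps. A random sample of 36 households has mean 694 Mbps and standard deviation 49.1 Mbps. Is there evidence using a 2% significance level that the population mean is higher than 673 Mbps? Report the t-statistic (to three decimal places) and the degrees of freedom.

H0: μ = 673; H1: μ > 673 (one-sample t-test, right-tailed).
t = (x̄ − μ₀)/(s/√n) = (694 − 673)/(49.1/√36) = 2.566
df = n − 1 = 35
p-value = P(T ≥ 2.566) ≈ 0.007
Since p ≈ 0.007 < α = 0.02, reject H0; the evidence is statistically significant.

t = 2.566, df = 35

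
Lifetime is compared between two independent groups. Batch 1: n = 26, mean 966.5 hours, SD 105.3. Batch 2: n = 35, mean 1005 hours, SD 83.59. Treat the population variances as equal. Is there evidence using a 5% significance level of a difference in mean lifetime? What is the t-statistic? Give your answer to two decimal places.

-1.59

Let group 1 = batch 1, group 2 = batch 2. H0: μ_1 = μ_2; H1: μ_1 ≠ μ_2 (two-sample pooled-variance t-test, two-sided).
s_p² = [(26−1)·105.3² + (35−1)·83.59²]/(26+35−2) = 8724.92
t = (966.5 − 1005)/√[8724.92·(1/26 + 1/35)] = -1.59
df = n₁ + n₂ − 2 = 59
Two-sided p-value ≈ 0.117
Since p ≈ 0.117 > α = 0.05, fail to reject H0; the evidence is not statistically significant.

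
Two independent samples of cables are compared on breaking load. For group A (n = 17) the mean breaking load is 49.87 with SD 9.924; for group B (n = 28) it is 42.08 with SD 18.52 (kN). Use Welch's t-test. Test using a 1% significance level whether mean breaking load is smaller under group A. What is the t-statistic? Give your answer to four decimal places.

1.8339

Let group 1 = group A, group 2 = group B. H0: μ_1 = μ_2; H1: μ_1 < μ_2 (Welch's two-sample t-test, left-tailed).
t = (x̄_1 − x̄_2)/√(s_1²/n_1 + s_2²/n_2) = (49.87 − 42.08)/√(9.924²/17 + 18.52²/28) = 1.8339
Welch–Satterthwaite df ≈ 42.53
p-value = P(T ≤ 1.8339) ≈ 0.963
Since p ≈ 0.963 > α = 0.01, fail to reject H0; the evidence is not statistically significant.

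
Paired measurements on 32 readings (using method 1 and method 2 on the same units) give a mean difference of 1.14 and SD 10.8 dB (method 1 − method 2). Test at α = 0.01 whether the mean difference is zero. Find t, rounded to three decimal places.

0.597

H0: μ_d = 0; H1: μ_d ≠ 0 (paired t-test on the differences, two-sided).
t = d̄/(s_d/√n) = 1.14/(10.8/√32) = 0.597
df = n − 1 = 31
Two-sided p-value ≈ 0.555
Since p ≈ 0.555 > α = 0.01, fail to reject H0; the evidence is not statistically significant.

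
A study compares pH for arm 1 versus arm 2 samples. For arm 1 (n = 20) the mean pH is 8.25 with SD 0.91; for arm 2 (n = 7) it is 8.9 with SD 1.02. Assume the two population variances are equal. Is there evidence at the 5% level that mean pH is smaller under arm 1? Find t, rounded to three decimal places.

Let group 1 = arm 1, group 2 = arm 2. H0: μ_1 = μ_2; H1: μ_1 < μ_2 (two-sample pooled-variance t-test, left-tailed).
s_p² = [(20−1)·0.91² + (7−1)·1.02²]/(20+7−2) = 0.879052
t = (8.25 − 8.9)/√[0.879052·(1/20 + 1/7)] = -1.579
df = n₁ + n₂ − 2 = 25
p-value = P(T ≤ -1.579) ≈ 0.0635
Since p ≈ 0.0635 > α = 0.05, fail to reject H0; the evidence is not statistically significant.

-1.579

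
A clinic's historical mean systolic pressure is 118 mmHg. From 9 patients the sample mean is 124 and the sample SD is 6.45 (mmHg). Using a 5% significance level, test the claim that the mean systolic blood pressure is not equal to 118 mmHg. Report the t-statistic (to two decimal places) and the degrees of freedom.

t = 2.79, df = 8

H0: μ = 118; H1: μ ≠ 118 (one-sample t-test, two-sided).
t = (x̄ − μ₀)/(s/√n) = (124 − 118)/(6.45/√9) = 2.79
df = n − 1 = 8
Two-sided p-value ≈ 0.024
Since p ≈ 0.024 < α = 0.05, reject H0; the data support H1.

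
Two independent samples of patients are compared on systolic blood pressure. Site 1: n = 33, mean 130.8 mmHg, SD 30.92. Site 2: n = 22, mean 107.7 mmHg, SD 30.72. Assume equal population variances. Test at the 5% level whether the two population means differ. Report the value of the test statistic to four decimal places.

2.7213

Let group 1 = site 1, group 2 = site 2. H0: μ_1 = μ_2; H1: μ_1 ≠ μ_2 (two-sample pooled-variance t-test, two-sided).
s_p² = [(33−1)·30.92² + (22−1)·30.72²]/(33+22−2) = 951.162
t = (130.8 − 107.7)/√[951.162·(1/33 + 1/22)] = 2.7213
df = n₁ + n₂ − 2 = 53
Two-sided p-value ≈ 0.0088
Since p ≈ 0.0088 < α = 0.05, reject H0; the data support H1.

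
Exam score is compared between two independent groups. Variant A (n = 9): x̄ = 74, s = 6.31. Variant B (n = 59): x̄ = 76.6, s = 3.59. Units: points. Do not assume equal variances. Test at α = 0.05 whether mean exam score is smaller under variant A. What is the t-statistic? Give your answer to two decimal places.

Let group 1 = variant A, group 2 = variant B. H0: μ_1 = μ_2; H1: μ_1 < μ_2 (Welch's two-sample t-test, left-tailed).
t = (x̄_1 − x̄_2)/√(s_1²/n_1 + s_2²/n_2) = (74 − 76.6)/√(6.31²/9 + 3.59²/59) = -1.21
Welch–Satterthwaite df ≈ 8.81
p-value = P(T ≤ -1.21) ≈ 0.129
Since p ≈ 0.129 > α = 0.05, fail to reject H0; the data do not provide sufficient evidence against H0.

-1.21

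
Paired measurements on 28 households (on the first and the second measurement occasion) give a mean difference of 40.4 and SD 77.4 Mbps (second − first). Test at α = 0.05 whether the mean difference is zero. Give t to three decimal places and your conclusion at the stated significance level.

t = 2.762; reject H0

H0: μ_d = 0; H1: μ_d ≠ 0 (paired t-test on the differences, two-sided).
t = d̄/(s_d/√n) = 40.4/(77.4/√28) = 2.762
df = n − 1 = 27
Two-sided p-value ≈ 0.010
Since p ≈ 0.010 < α = 0.05, reject H0; the evidence is statistically significant.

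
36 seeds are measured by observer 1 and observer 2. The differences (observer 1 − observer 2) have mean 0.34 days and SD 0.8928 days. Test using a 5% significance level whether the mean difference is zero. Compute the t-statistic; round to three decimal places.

H0: μ_d = 0; H1: μ_d ≠ 0 (paired t-test on the differences, two-sided).
t = d̄/(s_d/√n) = 0.34/(0.8928/√36) = 2.285
df = n − 1 = 35
Two-sided p-value ≈ 0.0285
Since p ≈ 0.0285 < α = 0.05, reject H0; the data support H1.

2.285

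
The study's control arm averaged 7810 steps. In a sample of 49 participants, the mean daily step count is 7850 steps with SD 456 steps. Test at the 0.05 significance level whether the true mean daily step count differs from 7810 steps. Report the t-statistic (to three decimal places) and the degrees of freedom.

H0: μ = 7810; H1: μ ≠ 7810 (one-sample t-test, two-sided).
t = (x̄ − μ₀)/(s/√n) = (7850 − 7810)/(456/√49) = 0.614
df = n − 1 = 48
Two-sided p-value ≈ 0.5421
Since p ≈ 0.5421 > α = 0.05, fail to reject H0; the data do not provide sufficient evidence against H0.

t = 0.614, df = 48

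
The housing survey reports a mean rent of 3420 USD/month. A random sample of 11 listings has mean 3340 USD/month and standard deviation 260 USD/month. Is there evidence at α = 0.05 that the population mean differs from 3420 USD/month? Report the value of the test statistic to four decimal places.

-1.0205

H0: μ = 3420; H1: μ ≠ 3420 (one-sample t-test, two-sided).
t = (x̄ − μ₀)/(s/√n) = (3340 − 3420)/(260/√11) = -1.0205
df = n − 1 = 10
Two-sided p-value ≈ 0.332
Since p ≈ 0.332 > α = 0.05, fail to reject H0; the data do not provide sufficient evidence against H0.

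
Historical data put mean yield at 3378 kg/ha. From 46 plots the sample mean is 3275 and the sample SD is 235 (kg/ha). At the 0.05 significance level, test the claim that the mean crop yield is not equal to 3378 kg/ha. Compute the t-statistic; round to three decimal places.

H0: μ = 3378; H1: μ ≠ 3378 (one-sample t-test, two-sided).
t = (x̄ − μ₀)/(s/√n) = (3275 − 3378)/(235/√46) = -2.973
df = n − 1 = 45
Two-sided p-value ≈ 0.0047
Since p ≈ 0.0047 < α = 0.05, reject H0; the data support H1.

-2.973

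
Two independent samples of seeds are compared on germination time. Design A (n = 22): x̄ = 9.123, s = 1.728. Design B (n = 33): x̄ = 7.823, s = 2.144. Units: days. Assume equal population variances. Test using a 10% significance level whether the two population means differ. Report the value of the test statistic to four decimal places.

Let group 1 = design A, group 2 = design B. H0: μ_1 = μ_2; H1: μ_1 ≠ μ_2 (two-sample pooled-variance t-test, two-sided).
s_p² = [(22−1)·1.728² + (33−1)·2.144²]/(22+33−2) = 3.95851
t = (9.123 − 7.823)/√[3.95851·(1/22 + 1/33)] = 2.3739
df = n₁ + n₂ − 2 = 53
Two-sided p-value ≈ 0.021
Since p ≈ 0.021 < α = 0.1, reject H0; the evidence is statistically significant.

2.3739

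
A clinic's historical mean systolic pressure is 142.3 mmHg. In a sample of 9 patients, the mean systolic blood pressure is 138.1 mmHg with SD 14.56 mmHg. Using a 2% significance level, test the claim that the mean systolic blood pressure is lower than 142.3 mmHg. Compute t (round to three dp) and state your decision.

t = -0.865; fail to reject H0

H0: μ = 142.3; H1: μ < 142.3 (one-sample t-test, left-tailed).
t = (x̄ − μ₀)/(s/√n) = (138.1 − 142.3)/(14.56/√9) = -0.865
df = n − 1 = 8
p-value = P(T ≤ -0.865) ≈ 0.206
Since p ≈ 0.206 > α = 0.02, fail to reject H0; the data do not provide sufficient evidence against H0.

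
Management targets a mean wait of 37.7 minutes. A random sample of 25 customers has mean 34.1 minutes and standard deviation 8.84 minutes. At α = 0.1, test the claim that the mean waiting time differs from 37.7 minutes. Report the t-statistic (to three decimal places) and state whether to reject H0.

H0: μ = 37.7; H1: μ ≠ 37.7 (one-sample t-test, two-sided).
t = (x̄ − μ₀)/(s/√n) = (34.1 − 37.7)/(8.84/√25) = -2.036
df = n − 1 = 24
Two-sided p-value ≈ 0.0529
Since p ≈ 0.0529 < α = 0.1, reject H0; the data support H1.

t = -2.036; reject H0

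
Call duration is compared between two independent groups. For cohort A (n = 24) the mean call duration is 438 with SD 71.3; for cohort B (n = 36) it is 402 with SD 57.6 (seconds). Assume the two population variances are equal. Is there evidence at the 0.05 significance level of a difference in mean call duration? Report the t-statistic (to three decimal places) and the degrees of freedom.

t = 2.155, df = 58

Let group 1 = cohort A, group 2 = cohort B. H0: μ_1 = μ_2; H1: μ_1 ≠ μ_2 (two-sample pooled-variance t-test, two-sided).
s_p² = [(24−1)·71.3² + (36−1)·57.6²]/(24+36−2) = 4018.04
t = (438 − 402)/√[4018.04·(1/24 + 1/36)] = 2.155
df = n₁ + n₂ − 2 = 58
Two-sided p-value ≈ 0.035
Since p ≈ 0.035 < α = 0.05, reject H0; the data support H1.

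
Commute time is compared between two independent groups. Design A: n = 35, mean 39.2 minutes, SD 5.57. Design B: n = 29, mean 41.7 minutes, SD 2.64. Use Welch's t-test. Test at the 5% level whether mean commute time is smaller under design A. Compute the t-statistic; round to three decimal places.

Let group 1 = design A, group 2 = design B. H0: μ_1 = μ_2; H1: μ_1 < μ_2 (Welch's two-sample t-test, left-tailed).
t = (x̄_1 − x̄_2)/√(s_1²/n_1 + s_2²/n_2) = (39.2 − 41.7)/√(5.57²/35 + 2.64²/29) = -2.355
Welch–Satterthwaite df ≈ 50.43
p-value = P(T ≤ -2.355) ≈ 0.0112
Since p ≈ 0.0112 < α = 0.05, reject H0; the evidence is statistically significant.

-2.355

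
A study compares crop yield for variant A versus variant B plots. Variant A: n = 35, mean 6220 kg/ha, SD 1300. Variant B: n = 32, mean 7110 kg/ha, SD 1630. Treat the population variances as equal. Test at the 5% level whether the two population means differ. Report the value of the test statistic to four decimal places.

Let group 1 = variant A, group 2 = variant B. H0: μ_1 = μ_2; H1: μ_1 ≠ μ_2 (two-sample pooled-variance t-test, two-sided).
s_p² = [(35−1)·1300² + (32−1)·1630²]/(35+32−2) = 2151140
t = (6220 − 7110)/√[2151140·(1/35 + 1/32)] = -2.4810
df = n₁ + n₂ − 2 = 65
Two-sided p-value ≈ 0.0157
Since p ≈ 0.0157 < α = 0.05, reject H0; the evidence is statistically significant.

-2.4810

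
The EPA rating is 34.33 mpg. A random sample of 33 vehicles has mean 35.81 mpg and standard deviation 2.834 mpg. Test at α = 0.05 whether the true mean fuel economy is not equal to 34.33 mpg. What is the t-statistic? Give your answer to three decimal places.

H0: μ = 34.33; H1: μ ≠ 34.33 (one-sample t-test, two-sided).
t = (x̄ − μ₀)/(s/√n) = (35.81 − 34.33)/(2.834/√33) = 3.000
df = n − 1 = 32
Two-sided p-value ≈ 0.005
Since p ≈ 0.005 < α = 0.05, reject H0; the data support H1.

3.000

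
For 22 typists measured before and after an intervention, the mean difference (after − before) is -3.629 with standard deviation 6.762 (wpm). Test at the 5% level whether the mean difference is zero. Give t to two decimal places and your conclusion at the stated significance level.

H0: μ_d = 0; H1: μ_d ≠ 0 (paired t-test on the differences, two-sided).
t = d̄/(s_d/√n) = -3.629/(6.762/√22) = -2.52
df = n − 1 = 21
Two-sided p-value ≈ 0.0200
Since p ≈ 0.0200 < α = 0.05, reject H0; the data support H1.

t = -2.52; reject H0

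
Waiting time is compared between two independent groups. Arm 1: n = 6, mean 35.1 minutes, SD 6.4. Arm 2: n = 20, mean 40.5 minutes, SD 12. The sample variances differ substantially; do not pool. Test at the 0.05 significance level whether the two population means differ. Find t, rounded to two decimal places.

-1.44

Let group 1 = arm 1, group 2 = arm 2. H0: μ_1 = μ_2; H1: μ_1 ≠ μ_2 (Welch's two-sample t-test, two-sided).
t = (x̄_1 − x̄_2)/√(s_1²/n_1 + s_2²/n_2) = (35.1 − 40.5)/√(6.4²/6 + 12²/20) = -1.44
Welch–Satterthwaite df ≈ 16.33
Two-sided p-value ≈ 0.168
Since p ≈ 0.168 > α = 0.05, fail to reject H0; the data do not provide sufficient evidence against H0.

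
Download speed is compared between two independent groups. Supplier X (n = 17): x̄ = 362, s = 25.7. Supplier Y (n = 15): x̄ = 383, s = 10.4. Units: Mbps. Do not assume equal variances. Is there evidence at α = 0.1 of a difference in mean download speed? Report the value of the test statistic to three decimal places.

Let group 1 = supplier X, group 2 = supplier Y. H0: μ_1 = μ_2; H1: μ_1 ≠ μ_2 (Welch's two-sample t-test, two-sided).
t = (x̄_1 − x̄_2)/√(s_1²/n_1 + s_2²/n_2) = (362 − 383)/√(25.7²/17 + 10.4²/15) = -3.094
Welch–Satterthwaite df ≈ 21.64
Two-sided p-value ≈ 0.0054
Since p ≈ 0.0054 < α = 0.1, reject H0; the evidence is statistically significant.

-3.094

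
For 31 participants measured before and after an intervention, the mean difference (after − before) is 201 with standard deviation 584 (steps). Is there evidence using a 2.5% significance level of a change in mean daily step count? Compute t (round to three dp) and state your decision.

H0: μ_d = 0; H1: μ_d ≠ 0 (paired t-test on the differences, two-sided).
t = d̄/(s_d/√n) = 201/(584/√31) = 1.916
df = n − 1 = 30
Two-sided p-value ≈ 0.065
Since p ≈ 0.065 > α = 0.025, fail to reject H0; the data do not provide sufficient evidence against H0.

t = 1.916; fail to reject H0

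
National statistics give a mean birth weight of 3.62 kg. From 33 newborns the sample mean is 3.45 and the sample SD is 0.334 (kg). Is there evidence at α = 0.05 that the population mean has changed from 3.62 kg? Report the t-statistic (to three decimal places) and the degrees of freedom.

t = -2.924, df = 32

H0: μ = 3.62; H1: μ ≠ 3.62 (one-sample t-test, two-sided).
t = (x̄ − μ₀)/(s/√n) = (3.45 − 3.62)/(0.334/√33) = -2.924
df = n − 1 = 32
Two-sided p-value ≈ 0.0063
Since p ≈ 0.0063 < α = 0.05, reject H0; the data support H1.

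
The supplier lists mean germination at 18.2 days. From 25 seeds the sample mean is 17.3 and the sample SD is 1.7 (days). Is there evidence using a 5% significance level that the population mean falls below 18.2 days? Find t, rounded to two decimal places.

-2.65

H0: μ = 18.2; H1: μ < 18.2 (one-sample t-test, left-tailed).
t = (x̄ − μ₀)/(s/√n) = (17.3 − 18.2)/(1.7/√25) = -2.65
df = n − 1 = 24
p-value = P(T ≤ -2.65) ≈ 0.0071
Since p ≈ 0.0071 < α = 0.05, reject H0; the evidence is statistically significant.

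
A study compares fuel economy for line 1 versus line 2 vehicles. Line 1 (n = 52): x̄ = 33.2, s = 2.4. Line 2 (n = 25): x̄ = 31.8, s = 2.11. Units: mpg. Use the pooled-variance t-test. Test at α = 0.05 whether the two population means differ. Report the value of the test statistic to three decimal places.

Let group 1 = line 1, group 2 = line 2. H0: μ_1 = μ_2; H1: μ_1 ≠ μ_2 (two-sample pooled-variance t-test, two-sided).
s_p² = [(52−1)·2.4² + (25−1)·2.11²]/(52+25−2) = 5.34147
t = (33.2 − 31.8)/√[5.34147·(1/52 + 1/25)] = 2.489
df = n₁ + n₂ − 2 = 75
Two-sided p-value ≈ 0.0150
Since p ≈ 0.0150 < α = 0.05, reject H0; the evidence is statistically significant.

2.489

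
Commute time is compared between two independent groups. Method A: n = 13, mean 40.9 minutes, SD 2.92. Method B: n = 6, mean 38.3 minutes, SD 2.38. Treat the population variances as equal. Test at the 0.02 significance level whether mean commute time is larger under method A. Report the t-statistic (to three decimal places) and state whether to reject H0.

Let group 1 = method A, group 2 = method B. H0: μ_1 = μ_2; H1: μ_1 > μ_2 (two-sample pooled-variance t-test, right-tailed).
s_p² = [(13−1)·2.92² + (6−1)·2.38²]/(13+6−2) = 7.68464
t = (40.9 − 38.3)/√[7.68464·(1/13 + 1/6)] = 1.900
df = n₁ + n₂ − 2 = 17
p-value = P(T ≥ 1.900) ≈ 0.0372
Since p ≈ 0.0372 > α = 0.02, fail to reject H0; the data do not provide sufficient evidence against H0.

t = 1.900; fail to reject H0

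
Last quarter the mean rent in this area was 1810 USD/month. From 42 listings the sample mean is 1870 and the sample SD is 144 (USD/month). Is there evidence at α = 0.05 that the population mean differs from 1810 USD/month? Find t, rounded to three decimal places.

2.700

H0: μ = 1810; H1: μ ≠ 1810 (one-sample t-test, two-sided).
t = (x̄ − μ₀)/(s/√n) = (1870 − 1810)/(144/√42) = 2.700
df = n − 1 = 41
Two-sided p-value ≈ 0.010
Since p ≈ 0.010 < α = 0.05, reject H0; the data support H1.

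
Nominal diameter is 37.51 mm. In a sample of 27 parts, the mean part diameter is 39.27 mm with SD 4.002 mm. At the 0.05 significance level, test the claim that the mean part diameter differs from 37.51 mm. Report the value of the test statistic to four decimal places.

2.2852

H0: μ = 37.51; H1: μ ≠ 37.51 (one-sample t-test, two-sided).
t = (x̄ − μ₀)/(s/√n) = (39.27 − 37.51)/(4.002/√27) = 2.2852
df = n − 1 = 26
Two-sided p-value ≈ 0.0307
Since p ≈ 0.0307 < α = 0.05, reject H0; the data support H1.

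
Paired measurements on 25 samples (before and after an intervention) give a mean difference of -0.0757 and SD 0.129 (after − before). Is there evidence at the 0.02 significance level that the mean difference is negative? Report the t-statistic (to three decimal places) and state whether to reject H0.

H0: μ_d = 0; H1: μ_d < 0 (paired t-test on the differences, left-tailed).
t = d̄/(s_d/√n) = -0.0757/(0.129/√25) = -2.934
df = n − 1 = 24
p-value = P(T ≤ -2.934) ≈ 0.004
Since p ≈ 0.004 < α = 0.02, reject H0; the evidence is statistically significant.

t = -2.934; reject H0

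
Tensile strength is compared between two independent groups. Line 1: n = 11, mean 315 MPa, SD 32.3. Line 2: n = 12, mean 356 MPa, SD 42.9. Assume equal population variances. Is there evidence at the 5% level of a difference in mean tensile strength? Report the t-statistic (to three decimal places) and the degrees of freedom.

Let group 1 = line 1, group 2 = line 2. H0: μ_1 = μ_2; H1: μ_1 ≠ μ_2 (two-sample pooled-variance t-test, two-sided).
s_p² = [(11−1)·32.3² + (12−1)·42.9²]/(11+12−2) = 1460.83
t = (315 − 356)/√[1460.83·(1/11 + 1/12)] = -2.570
df = n₁ + n₂ − 2 = 21
Two-sided p-value ≈ 0.0179
Since p ≈ 0.0179 < α = 0.05, reject H0; the evidence is statistically significant.

t = -2.570, df = 21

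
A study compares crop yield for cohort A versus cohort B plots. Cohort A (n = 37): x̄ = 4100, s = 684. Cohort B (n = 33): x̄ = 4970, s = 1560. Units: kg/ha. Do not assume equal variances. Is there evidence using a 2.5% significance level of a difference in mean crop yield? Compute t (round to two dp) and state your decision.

t = -2.96; reject H0

Let group 1 = cohort A, group 2 = cohort B. H0: μ_1 = μ_2; H1: μ_1 ≠ μ_2 (Welch's two-sample t-test, two-sided).
t = (x̄_1 − x̄_2)/√(s_1²/n_1 + s_2²/n_2) = (4100 − 4970)/√(684²/37 + 1560²/33) = -2.96
Welch–Satterthwaite df ≈ 42.80
Two-sided p-value ≈ 0.0050
Since p ≈ 0.0050 < α = 0.025, reject H0; the evidence is statistically significant.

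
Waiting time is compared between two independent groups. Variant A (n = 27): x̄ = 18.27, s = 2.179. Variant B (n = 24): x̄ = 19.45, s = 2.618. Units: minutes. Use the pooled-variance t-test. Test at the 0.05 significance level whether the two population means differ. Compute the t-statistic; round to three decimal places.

Let group 1 = variant A, group 2 = variant B. H0: μ_1 = μ_2; H1: μ_1 ≠ μ_2 (two-sample pooled-variance t-test, two-sided).
s_p² = [(27−1)·2.179² + (24−1)·2.618²]/(27+24−2) = 5.73652
t = (18.27 − 19.45)/√[5.73652·(1/27 + 1/24)] = -1.756
df = n₁ + n₂ − 2 = 49
Two-sided p-value ≈ 0.085
Since p ≈ 0.085 > α = 0.05, fail to reject H0; the evidence is not statistically significant.

-1.756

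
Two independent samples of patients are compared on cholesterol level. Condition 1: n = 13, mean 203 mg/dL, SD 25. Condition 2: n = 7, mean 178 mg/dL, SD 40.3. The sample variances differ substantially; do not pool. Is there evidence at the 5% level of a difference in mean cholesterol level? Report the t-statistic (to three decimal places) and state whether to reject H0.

Let group 1 = condition 1, group 2 = condition 2. H0: μ_1 = μ_2; H1: μ_1 ≠ μ_2 (Welch's two-sample t-test, two-sided).
t = (x̄_1 − x̄_2)/√(s_1²/n_1 + s_2²/n_2) = (203 − 178)/√(25²/13 + 40.3²/7) = 1.494
Welch–Satterthwaite df ≈ 8.56
Two-sided p-value ≈ 0.171
Since p ≈ 0.171 > α = 0.05, fail to reject H0; the data do not provide sufficient evidence against H0.

t = 1.494; fail to reject H0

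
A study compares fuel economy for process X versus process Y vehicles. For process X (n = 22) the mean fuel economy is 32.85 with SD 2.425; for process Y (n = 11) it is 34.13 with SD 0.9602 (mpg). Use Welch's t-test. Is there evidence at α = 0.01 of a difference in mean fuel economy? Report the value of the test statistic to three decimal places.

Let group 1 = process X, group 2 = process Y. H0: μ_1 = μ_2; H1: μ_1 ≠ μ_2 (Welch's two-sample t-test, two-sided).
t = (x̄_1 − x̄_2)/√(s_1²/n_1 + s_2²/n_2) = (32.85 − 34.13)/√(2.425²/22 + 0.9602²/11) = -2.160
Welch–Satterthwaite df ≈ 30.03
Two-sided p-value ≈ 0.0389
Since p ≈ 0.0389 > α = 0.01, fail to reject H0; the data do not provide sufficient evidence against H0.

-2.160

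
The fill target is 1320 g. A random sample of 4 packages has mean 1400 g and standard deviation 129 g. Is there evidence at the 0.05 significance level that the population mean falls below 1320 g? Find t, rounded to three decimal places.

1.240

H0: μ = 1320; H1: μ < 1320 (one-sample t-test, left-tailed).
t = (x̄ − μ₀)/(s/√n) = (1400 − 1320)/(129/√4) = 1.240
df = n − 1 = 3
p-value = P(T ≤ 1.240) ≈ 0.8485
Since p ≈ 0.8485 > α = 0.05, fail to reject H0; the evidence is not statistically significant.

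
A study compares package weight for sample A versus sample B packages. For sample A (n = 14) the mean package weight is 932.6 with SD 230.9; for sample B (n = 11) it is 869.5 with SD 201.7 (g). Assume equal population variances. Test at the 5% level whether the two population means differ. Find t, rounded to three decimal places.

Let group 1 = sample A, group 2 = sample B. H0: μ_1 = μ_2; H1: μ_1 ≠ μ_2 (two-sample pooled-variance t-test, two-sided).
s_p² = [(14−1)·230.9² + (11−1)·201.7²]/(14+11−2) = 47822.7
t = (932.6 − 869.5)/√[47822.7·(1/14 + 1/11)] = 0.716
df = n₁ + n₂ − 2 = 23
Two-sided p-value ≈ 0.4811
Since p ≈ 0.4811 > α = 0.05, fail to reject H0; the data do not provide sufficient evidence against H0.

0.716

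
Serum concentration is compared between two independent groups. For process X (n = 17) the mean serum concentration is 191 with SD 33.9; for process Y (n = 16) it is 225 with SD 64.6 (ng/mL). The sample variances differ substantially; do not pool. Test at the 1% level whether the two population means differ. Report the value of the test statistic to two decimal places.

-1.88

Let group 1 = process X, group 2 = process Y. H0: μ_1 = μ_2; H1: μ_1 ≠ μ_2 (Welch's two-sample t-test, two-sided).
t = (x̄_1 − x̄_2)/√(s_1²/n_1 + s_2²/n_2) = (191 − 225)/√(33.9²/17 + 64.6²/16) = -1.88
Welch–Satterthwaite df ≈ 22.37
Two-sided p-value ≈ 0.0737
Since p ≈ 0.0737 > α = 0.01, fail to reject H0; the data do not provide sufficient evidence against H0.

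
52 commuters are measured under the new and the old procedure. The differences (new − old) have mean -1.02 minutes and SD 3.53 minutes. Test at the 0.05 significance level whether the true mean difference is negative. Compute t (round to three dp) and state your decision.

H0: μ_d = 0; H1: μ_d < 0 (paired t-test on the differences, left-tailed).
t = d̄/(s_d/√n) = -1.02/(3.53/√52) = -2.084
df = n − 1 = 51
p-value = P(T ≤ -2.084) ≈ 0.0211
Since p ≈ 0.0211 < α = 0.05, reject H0; the data support H1.

t = -2.084; reject H0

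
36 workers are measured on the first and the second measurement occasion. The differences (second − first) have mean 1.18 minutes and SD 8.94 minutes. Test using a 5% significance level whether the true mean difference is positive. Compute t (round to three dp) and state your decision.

t = 0.792; fail to reject H0

H0: μ_d = 0; H1: μ_d > 0 (paired t-test on the differences, right-tailed).
t = d̄/(s_d/√n) = 1.18/(8.94/√36) = 0.792
df = n − 1 = 35
p-value = P(T ≥ 0.792) ≈ 0.2169
Since p ≈ 0.2169 > α = 0.05, fail to reject H0; the evidence is not statistically significant.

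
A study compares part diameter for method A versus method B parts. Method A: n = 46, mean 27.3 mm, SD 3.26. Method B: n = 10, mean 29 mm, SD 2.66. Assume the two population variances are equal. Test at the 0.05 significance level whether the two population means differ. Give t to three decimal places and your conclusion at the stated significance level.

t = -1.538; fail to reject H0

Let group 1 = method A, group 2 = method B. H0: μ_1 = μ_2; H1: μ_1 ≠ μ_2 (two-sample pooled-variance t-test, two-sided).
s_p² = [(46−1)·3.26² + (10−1)·2.66²]/(46+10−2) = 10.0356
t = (27.3 − 29)/√[10.0356·(1/46 + 1/10)] = -1.538
df = n₁ + n₂ − 2 = 54
Two-sided p-value ≈ 0.130
Since p ≈ 0.130 > α = 0.05, fail to reject H0; the data do not provide sufficient evidence against H0.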